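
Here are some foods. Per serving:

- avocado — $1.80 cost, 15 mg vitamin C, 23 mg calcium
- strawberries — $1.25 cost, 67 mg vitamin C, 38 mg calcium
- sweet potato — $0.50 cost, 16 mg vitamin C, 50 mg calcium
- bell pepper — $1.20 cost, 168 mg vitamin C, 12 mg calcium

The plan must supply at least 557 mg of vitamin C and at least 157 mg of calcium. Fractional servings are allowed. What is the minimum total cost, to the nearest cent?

$4.90

With two linear requirements the optimum uses one or two foods; enumerate the corners.
avocado only: max(557/15, 157/23) = 37.13 servings → $66.84.
strawberries only: max(557/67, 157/38) = 8.313 servings → $10.39.
sweet potato only: max(557/16, 157/50) = 34.81 servings → $17.41.
bell pepper only: max(557/168, 157/12) = 13.08 servings → $15.70.
avocado + strawberries with both targets exact would need a negative amount; discard.
avocado + sweet potato: the both-tight solution has a negative serving — not a feasible corner.
avocado + bell pepper with both tight: 5.345 servings and 2.838 servings → $13.03.
strawberries + sweet potato: the both-tight solution has a negative serving — not a feasible corner.
strawberries + bell pepper with both tight: 3.529 servings and 1.908 servings → $6.70.
sweet potato + bell pepper with both tight: 2.399 servings and 3.087 servings → $4.90.
Cheapest feasible corner: $4.90.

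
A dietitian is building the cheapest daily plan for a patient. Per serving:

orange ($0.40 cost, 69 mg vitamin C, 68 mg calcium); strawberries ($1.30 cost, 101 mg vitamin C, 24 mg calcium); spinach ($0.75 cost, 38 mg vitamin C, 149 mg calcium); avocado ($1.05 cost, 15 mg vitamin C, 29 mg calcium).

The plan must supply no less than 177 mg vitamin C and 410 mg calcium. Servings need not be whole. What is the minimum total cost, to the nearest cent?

$2.14

With two linear requirements the optimum uses one or two foods; enumerate the corners.
orange only: max(177/69, 410/68) = 6.029 servings → $2.41.
strawberries only: max(177/101, 410/24) = 17.08 servings → $22.21.
spinach only: max(177/38, 410/149) = 4.658 servings → $3.49.
avocado only: max(177/15, 410/29) = 14.14 servings → $14.84.
orange + strawberries: intersection lies outside the first quadrant.
orange + spinach with both tight: 1.402 servings and 2.112 servings → $2.14.
orange + avocado: the both-tight solution has a negative serving — not a feasible corner.
strawberries + spinach with both tight: 0.7635 servings and 2.629 servings → $2.96.
strawberries + avocado with both targets exact would need a negative amount; discard.
spinach + avocado with both tight: 0.8976 servings and 9.526 servings → $10.68.
So the least-cost plan costs $2.14.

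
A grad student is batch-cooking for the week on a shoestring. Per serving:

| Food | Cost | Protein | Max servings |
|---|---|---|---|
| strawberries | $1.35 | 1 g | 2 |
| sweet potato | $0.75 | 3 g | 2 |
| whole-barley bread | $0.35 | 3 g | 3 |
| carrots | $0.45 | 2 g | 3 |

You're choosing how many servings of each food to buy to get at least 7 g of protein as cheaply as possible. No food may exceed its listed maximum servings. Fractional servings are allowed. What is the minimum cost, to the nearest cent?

$0.82

Cost per g of protein: whole-barley bread $0.1167, carrots $0.2250, sweet potato $0.2500, strawberries $1.3500.
Take 2.333 servings of whole-barley bread: +7.0 g protein for $0.82 (total $0.82, still need 0.0 g).
Filling from the cheapest source first is optimal under one linear minimum: $0.82.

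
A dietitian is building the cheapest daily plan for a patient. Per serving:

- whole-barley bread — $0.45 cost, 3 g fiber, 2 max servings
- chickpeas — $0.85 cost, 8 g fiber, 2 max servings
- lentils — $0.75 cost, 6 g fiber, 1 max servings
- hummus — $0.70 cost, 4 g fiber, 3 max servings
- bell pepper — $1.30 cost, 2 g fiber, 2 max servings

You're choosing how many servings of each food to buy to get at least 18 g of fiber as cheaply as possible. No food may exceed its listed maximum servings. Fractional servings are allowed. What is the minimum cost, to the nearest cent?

$1.95

Cost per g of fiber: chickpeas $0.1062, lentils $0.1250, whole-barley bread $0.1500, hummus $0.1750, bell pepper $0.6500.
Take 2 servings of chickpeas: +16.0 g fiber for $1.70 (total $1.70, still need 2.0 g).
Take 0.3333 servings of lentils: +2.0 g fiber for $0.25 (total $1.95, still need 0.0 g).
Filling from the cheapest source first is optimal under one linear minimum: $1.95.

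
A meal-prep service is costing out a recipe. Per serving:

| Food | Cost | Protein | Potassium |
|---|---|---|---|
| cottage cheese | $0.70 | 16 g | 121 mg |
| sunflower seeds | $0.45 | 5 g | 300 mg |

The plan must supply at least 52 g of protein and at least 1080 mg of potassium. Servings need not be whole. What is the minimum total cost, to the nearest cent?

Check every corner: each single food scaled to meet both minima, and each pair solved so both constraints bind.
cottage cheese only: max(52/16, 1080/121) = 8.926 servings → $6.25.
sunflower seeds only: max(52/5, 1080/300) = 10.4 servings → $4.68.
cottage cheese + sunflower seeds with both tight: 2.431 servings and 2.619 servings → $2.88.
Cheapest feasible corner: $2.88.

$2.88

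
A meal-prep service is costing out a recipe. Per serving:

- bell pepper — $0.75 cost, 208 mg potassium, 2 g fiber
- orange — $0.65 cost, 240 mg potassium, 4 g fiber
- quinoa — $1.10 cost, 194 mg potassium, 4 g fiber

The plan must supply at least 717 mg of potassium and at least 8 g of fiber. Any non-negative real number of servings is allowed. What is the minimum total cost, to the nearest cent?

bell pepper only: max(717/208, 8/2) = 4 servings → $3.00.
orange only: max(717/240, 8/4) = 2.987 servings → $1.94.
quinoa only: max(717/194, 8/4) = 3.696 servings → $4.07.
bell pepper + orange with both tight: 2.693 servings and 0.6534 servings → $2.44.
bell pepper + quinoa with both tight: 2.964 servings and 0.518 servings → $2.79.
orange + quinoa with both targets exact would need a negative amount; discard.
Cheapest feasible corner: $1.94.

$1.94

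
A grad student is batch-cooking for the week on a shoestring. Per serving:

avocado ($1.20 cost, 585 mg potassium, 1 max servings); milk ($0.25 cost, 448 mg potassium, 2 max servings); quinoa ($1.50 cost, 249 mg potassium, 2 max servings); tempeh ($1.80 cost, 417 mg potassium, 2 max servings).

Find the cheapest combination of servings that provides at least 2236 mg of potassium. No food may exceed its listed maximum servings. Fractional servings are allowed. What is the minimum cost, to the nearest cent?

Cost per mg of potassium: milk $0.0006, avocado $0.0021, tempeh $0.0043, quinoa $0.0060.
Take 2 servings of milk: +896.0 mg potassium for $0.50 (total $0.50, still need 1340.0 mg).
Take 1 serving of avocado: +585.0 mg potassium for $1.20 (total $1.70, still need 755.0 mg).
Take 1.811 servings of tempeh: +755.0 mg potassium for $3.26 (total $4.96, still need 0.0 mg).
Filling from the cheapest source first is optimal under one linear minimum: $4.96.

$4.96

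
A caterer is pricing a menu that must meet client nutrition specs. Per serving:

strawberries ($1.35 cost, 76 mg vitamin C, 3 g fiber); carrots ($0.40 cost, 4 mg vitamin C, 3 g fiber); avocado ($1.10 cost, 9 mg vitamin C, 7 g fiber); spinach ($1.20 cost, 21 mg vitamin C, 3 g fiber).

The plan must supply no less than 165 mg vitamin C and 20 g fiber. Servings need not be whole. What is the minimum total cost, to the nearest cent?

Compare the cost at each extreme point of the feasible region.
strawberries only: max(165/76, 20/3) = 6.667 servings → $9.00.
carrots only: max(165/4, 20/3) = 41.25 servings → $16.50.
avocado only: max(165/9, 20/7) = 18.33 servings → $20.17.
spinach only: max(165/21, 20/3) = 7.857 servings → $9.43.
strawberries + carrots with both tight: 1.921 servings and 4.745 servings → $4.49.
strawberries + avocado with both tight: 1.931 servings and 2.03 servings → $4.84.
strawberries + spinach with both tight: 0.4545 servings and 6.212 servings → $8.07.
carrots + avocado: the both-tight solution has a negative serving — not a feasible corner.
carrots + spinach with both targets exact would need a negative amount; discard.
avocado + spinach: the both-tight solution has a negative serving — not a feasible corner.
Cheapest feasible corner: $4.49.

$4.49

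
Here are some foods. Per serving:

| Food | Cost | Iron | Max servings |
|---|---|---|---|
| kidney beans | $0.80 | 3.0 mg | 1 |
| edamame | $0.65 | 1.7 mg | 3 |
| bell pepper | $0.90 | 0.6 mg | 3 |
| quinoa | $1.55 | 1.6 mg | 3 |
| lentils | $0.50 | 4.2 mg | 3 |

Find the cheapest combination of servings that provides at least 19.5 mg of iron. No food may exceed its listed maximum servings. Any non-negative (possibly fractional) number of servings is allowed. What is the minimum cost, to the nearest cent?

Cost per mg of iron: lentils $0.1190, kidney beans $0.2667, edamame $0.3824, quinoa $0.9688, bell pepper $1.5000.
Take 3 servings of lentils: +12.6 mg iron for $1.50 (total $1.50, still need 6.9 mg).
Take 1 serving of kidney beans: +3.0 mg iron for $0.80 (total $2.30, still need 3.9 mg).
Take 2.294 servings of edamame: +3.9 mg iron for $1.49 (total $3.79, still need 0.0 mg).
Filling from the cheapest source first is optimal under one linear minimum: $3.79.

$3.79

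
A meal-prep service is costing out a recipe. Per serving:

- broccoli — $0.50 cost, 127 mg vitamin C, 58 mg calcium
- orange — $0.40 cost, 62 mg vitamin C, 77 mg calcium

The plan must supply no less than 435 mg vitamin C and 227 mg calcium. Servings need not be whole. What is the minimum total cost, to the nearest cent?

An LP optimum is at a vertex; with two nutrient constraints at most two foods are used. Check each candidate.
broccoli only: max(435/127, 227/58) = 3.914 servings → $1.96.
orange only: max(435/62, 227/77) = 7.016 servings → $2.81.
broccoli + orange with both tight: 3.141 servings and 0.5821 servings → $1.80.
Cheapest feasible corner: $1.80.

$1.80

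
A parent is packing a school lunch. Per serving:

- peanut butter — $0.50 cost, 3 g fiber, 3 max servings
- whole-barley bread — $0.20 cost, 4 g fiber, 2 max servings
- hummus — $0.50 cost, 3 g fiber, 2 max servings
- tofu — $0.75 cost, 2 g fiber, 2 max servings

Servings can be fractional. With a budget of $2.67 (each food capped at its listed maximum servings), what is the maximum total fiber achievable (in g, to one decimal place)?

Fiber per dollar: whole-barley bread 20, peanut butter 6, hummus 6, tofu 2.667.
Take 2 servings of whole-barley bread: spends $0.40, +8.0 g fiber (running total 8.0 g).
Take 3 servings of peanut butter: spends $1.50, +9.0 g fiber (running total 17.0 g).
Take 1.54 servings of hummus: spends $0.77, +4.6 g fiber (running total 21.6 g).
Greedy by best ratio exhausts the cost allowance optimally: 21.6 g.

21.6 g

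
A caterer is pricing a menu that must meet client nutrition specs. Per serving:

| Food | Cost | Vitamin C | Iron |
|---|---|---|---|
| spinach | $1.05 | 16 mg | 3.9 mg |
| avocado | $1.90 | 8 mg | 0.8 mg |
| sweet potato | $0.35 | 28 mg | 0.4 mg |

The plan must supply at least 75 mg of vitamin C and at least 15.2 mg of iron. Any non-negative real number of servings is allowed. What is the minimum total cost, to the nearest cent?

$4.21

An LP optimum is at a vertex; with two nutrient constraints at most two foods are used. Check each candidate.
spinach only: max(75/16, 15.2/3.9) = 4.688 servings → $4.92.
avocado only: max(75/8, 15.2/0.8) = 19 servings → $36.10.
sweet potato only: max(75/28, 15.2/0.4) = 38 servings → $13.30.
spinach + avocado with both tight: 3.348 servings and 2.679 servings → $8.61.
spinach + sweet potato with both tight: 3.848 servings and 0.4796 servings → $4.21.
avocado + sweet potato: the both-tight solution has a negative serving — not a feasible corner.
So the least-cost plan costs $4.21.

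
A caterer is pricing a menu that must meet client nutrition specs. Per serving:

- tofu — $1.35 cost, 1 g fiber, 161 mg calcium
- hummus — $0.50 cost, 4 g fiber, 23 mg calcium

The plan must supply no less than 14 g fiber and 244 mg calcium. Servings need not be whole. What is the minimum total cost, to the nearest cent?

$3.04

A basic optimal solution has at most two foods positive. Try each food alone and each pair with both targets met exactly.
tofu only: max(14/1, 244/161) = 14 servings → $18.90.
hummus only: max(14/4, 244/23) = 10.61 servings → $5.30.
tofu + hummus with both tight: 1.053 servings and 3.237 servings → $3.04.
So the least-cost plan costs $3.04.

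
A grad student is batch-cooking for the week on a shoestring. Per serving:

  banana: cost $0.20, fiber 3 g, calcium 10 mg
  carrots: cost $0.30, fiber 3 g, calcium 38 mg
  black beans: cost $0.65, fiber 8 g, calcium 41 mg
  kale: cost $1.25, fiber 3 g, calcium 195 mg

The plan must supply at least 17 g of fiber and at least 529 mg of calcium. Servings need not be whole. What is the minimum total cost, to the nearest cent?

Check every corner: each single food scaled to meet both minima, and each pair solved so both constraints bind.
banana only: max(17/3, 529/10) = 52.9 servings → $10.58.
carrots only: max(17/3, 529/38) = 13.92 servings → $4.18.
black beans only: max(17/8, 529/41) = 12.9 servings → $8.39.
kale only: max(17/3, 529/195) = 5.667 servings → $7.08.
banana + carrots: intersection lies outside the first quadrant.
banana + black beans: intersection lies outside the first quadrant.
banana + kale with both tight: 3.114 servings and 2.553 servings → $3.81.
carrots + black beans: the both-tight solution has a negative serving — not a feasible corner.
carrots + kale with both tight: 3.669 servings and 1.998 servings → $3.60.
black beans + kale with both tight: 1.203 servings and 2.46 servings → $3.86.
So the least-cost plan costs $3.60.

$3.60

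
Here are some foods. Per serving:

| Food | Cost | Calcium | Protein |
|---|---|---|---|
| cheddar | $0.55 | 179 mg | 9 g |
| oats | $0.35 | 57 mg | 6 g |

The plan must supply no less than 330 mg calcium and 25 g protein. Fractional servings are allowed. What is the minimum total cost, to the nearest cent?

$1.48

The cheapest plan sits at a corner of the feasible region — with two constraints it uses at most two foods.
cheddar only: max(330/179, 25/9) = 2.778 servings → $1.53.
oats only: max(330/57, 25/6) = 5.789 servings → $2.03.
cheddar + oats with both tight: 0.9893 servings and 2.683 servings → $1.48.
Cheapest feasible corner: $1.48.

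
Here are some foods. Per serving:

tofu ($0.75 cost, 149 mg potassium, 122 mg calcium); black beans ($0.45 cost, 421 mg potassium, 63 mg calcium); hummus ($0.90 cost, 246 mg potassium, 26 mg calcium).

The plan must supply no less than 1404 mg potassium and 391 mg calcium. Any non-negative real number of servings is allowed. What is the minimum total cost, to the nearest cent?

Minimising a linear cost over {potassium ≥ 1404, calcium ≥ 391, servings ≥ 0} — the optimum is at a vertex, using one or two foods.
tofu only: max(1404/149, 391/122) = 9.423 servings → $7.07.
black beans only: max(1404/421, 391/63) = 6.206 servings → $2.79.
hummus only: max(1404/246, 391/26) = 15.04 servings → $13.53.
tofu + black beans with both tight: 1.814 servings and 2.693 servings → $2.57.
tofu + hummus with both tight: 2.283 servings and 4.324 servings → $5.60.
black beans + hummus: the both-tight solution has a negative serving — not a feasible corner.
The minimum over all feasible corners is $2.57.

$2.57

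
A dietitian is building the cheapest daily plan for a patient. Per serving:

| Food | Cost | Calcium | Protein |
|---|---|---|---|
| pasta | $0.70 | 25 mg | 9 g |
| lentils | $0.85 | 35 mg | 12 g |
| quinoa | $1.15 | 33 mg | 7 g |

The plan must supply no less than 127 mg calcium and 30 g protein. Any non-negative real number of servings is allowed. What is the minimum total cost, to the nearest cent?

$3.08

This is a tiny linear program; its minimum lies at a vertex of the feasible set. List the vertices and price them.
pasta only: max(127/25, 30/9) = 5.08 servings → $3.56.
lentils only: max(127/35, 30/12) = 3.629 servings → $3.08.
quinoa only: max(127/33, 30/7) = 4.286 servings → $4.93.
pasta + lentils with both targets exact would need a negative amount; discard.
pasta + quinoa with both tight: 0.8279 servings and 3.221 servings → $4.28.
lentils + quinoa with both tight: 0.6689 servings and 3.139 servings → $4.18.
The minimum over all feasible corners is $3.08.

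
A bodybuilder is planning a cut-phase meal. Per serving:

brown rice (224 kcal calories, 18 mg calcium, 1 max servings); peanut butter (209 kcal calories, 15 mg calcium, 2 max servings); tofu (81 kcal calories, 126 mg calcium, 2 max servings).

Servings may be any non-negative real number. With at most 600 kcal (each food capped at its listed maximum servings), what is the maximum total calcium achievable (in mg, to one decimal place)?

Calcium per kcal: tofu 1.556, brown rice 0.08036, peanut butter 0.07177.
Take 2 servings of tofu: uses 162 kcal, +252.0 mg calcium (running total 252.0 mg).
Take 1 serving of brown rice: uses 224 kcal, +18.0 mg calcium (running total 270.0 mg).
Take 1.024 servings of peanut butter: uses 214 kcal, +15.4 mg calcium (running total 285.4 mg).
Filling greedily by calcium-per-kcal is optimal for one linear limit, giving 285.4 mg.

285.4 mg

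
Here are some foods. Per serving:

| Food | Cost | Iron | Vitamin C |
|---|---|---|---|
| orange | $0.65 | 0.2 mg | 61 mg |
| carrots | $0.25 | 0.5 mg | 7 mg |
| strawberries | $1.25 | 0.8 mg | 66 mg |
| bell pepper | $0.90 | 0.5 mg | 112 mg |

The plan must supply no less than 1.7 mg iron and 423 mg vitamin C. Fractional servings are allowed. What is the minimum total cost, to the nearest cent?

$3.40

orange only: max(1.7/0.2, 423/61) = 8.5 servings → $5.53.
carrots only: max(1.7/0.5, 423/7) = 60.43 servings → $15.11.
strawberries only: max(1.7/0.8, 423/66) = 6.409 servings → $8.01.
bell pepper only: max(1.7/0.5, 423/112) = 3.777 servings → $3.40.
orange + carrots with both tight: 6.859 servings and 0.6564 servings → $4.62.
orange + strawberries with both tight: 6.354 servings and 0.5365 servings → $4.80.
orange + bell pepper with both tight: 2.605 servings and 2.358 servings → $3.82.
carrots + strawberries: intersection lies outside the first quadrant.
carrots + bell pepper with both targets exact would need a negative amount; discard.
strawberries + bell pepper: the both-tight solution has a negative serving — not a feasible corner.
The minimum over all feasible corners is $3.40.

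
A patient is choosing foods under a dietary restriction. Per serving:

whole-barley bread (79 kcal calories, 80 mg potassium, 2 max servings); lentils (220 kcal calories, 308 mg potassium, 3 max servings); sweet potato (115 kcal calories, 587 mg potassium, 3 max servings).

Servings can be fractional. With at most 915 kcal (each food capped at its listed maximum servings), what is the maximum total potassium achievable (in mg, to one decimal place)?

Potassium per kcal: sweet potato 5.104, lentils 1.4, whole-barley bread 1.013.
Take 3 servings of sweet potato: uses 345 kcal, +1761.0 mg potassium (running total 1761.0 mg).
Take 2.591 servings of lentils: uses 570 kcal, +798.0 mg potassium (running total 2559.0 mg).
Greedy by best ratio exhausts the calories allowance optimally: 2559.0 mg.

2559.0 mg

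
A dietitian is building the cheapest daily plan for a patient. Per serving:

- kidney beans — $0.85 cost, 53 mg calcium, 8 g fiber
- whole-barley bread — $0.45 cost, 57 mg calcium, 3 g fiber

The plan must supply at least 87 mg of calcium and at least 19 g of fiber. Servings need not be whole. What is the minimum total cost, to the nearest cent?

Minimising a linear cost over {calcium ≥ 87, fiber ≥ 19, servings ≥ 0} — the optimum is at a vertex, using one or two foods.
kidney beans only: max(87/53, 19/8) = 2.375 servings → $2.02.
whole-barley bread only: max(87/57, 19/3) = 6.333 servings → $2.85.
kidney beans + whole-barley bread with both targets exact would need a negative amount; discard.
So the least-cost plan costs $2.02.

$2.02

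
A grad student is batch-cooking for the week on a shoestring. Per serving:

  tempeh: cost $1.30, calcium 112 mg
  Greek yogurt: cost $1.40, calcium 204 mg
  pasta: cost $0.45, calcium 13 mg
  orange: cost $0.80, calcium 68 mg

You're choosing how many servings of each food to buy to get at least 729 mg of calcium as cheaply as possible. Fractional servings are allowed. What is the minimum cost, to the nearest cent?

$5.00

Cost per mg of calcium: Greek yogurt $0.0069, tempeh $0.0116, orange $0.0118, pasta $0.0346.
With no serving limits, use only Greek yogurt: 729 mg / 204 mg = 3.574 servings × $1.40 = $5.00.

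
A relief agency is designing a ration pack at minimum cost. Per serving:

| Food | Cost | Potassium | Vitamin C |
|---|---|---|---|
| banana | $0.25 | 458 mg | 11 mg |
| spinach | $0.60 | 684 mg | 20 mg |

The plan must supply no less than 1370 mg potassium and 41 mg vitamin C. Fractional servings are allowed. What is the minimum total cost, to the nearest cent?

$0.93

At the optimum either one food covers both requirements or two foods hit both targets exactly; no other combination can be cheaper.
banana only: max(1370/458, 41/11) = 3.727 servings → $0.93.
spinach only: max(1370/684, 41/20) = 2.05 servings → $1.23.
banana + spinach with both targets exact would need a negative amount; discard.
So the least-cost plan costs $0.93.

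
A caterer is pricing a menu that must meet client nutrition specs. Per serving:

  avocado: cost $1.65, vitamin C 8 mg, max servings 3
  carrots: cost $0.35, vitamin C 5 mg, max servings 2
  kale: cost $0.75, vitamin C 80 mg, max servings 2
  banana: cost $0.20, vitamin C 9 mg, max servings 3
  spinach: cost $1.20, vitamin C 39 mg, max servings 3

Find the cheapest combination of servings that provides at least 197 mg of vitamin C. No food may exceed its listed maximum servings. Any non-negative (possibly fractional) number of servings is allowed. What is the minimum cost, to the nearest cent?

Cost per mg of vitamin C: kale $0.0094, banana $0.0222, spinach $0.0308, carrots $0.0700, avocado $0.2062.
Take 2 servings of kale: +160.0 mg vitamin C for $1.50 (total $1.50, still need 37.0 mg).
Take 3 servings of banana: +27.0 mg vitamin C for $0.60 (total $2.10, still need 10.0 mg).
Take 0.2564 servings of spinach: +10.0 mg vitamin C for $0.31 (total $2.41, still need 0.0 mg).
Greedy by cheapest-per-mg is optimal for a single linear constraint, so the minimum cost is $2.41.

$2.41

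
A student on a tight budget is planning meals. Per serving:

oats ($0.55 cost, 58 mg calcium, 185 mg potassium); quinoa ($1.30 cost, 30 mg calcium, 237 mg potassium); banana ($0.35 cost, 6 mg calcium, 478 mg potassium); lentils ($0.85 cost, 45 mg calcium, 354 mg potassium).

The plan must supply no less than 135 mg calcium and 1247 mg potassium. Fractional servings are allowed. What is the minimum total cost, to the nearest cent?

For a min-cost LP with two ≥-constraints, a basic feasible solution has at most two positive variables.
oats only: max(135/58, 1247/185) = 6.741 servings → $3.71.
quinoa only: max(135/30, 1247/237) = 5.262 servings → $6.84.
banana only: max(135/6, 1247/478) = 22.5 servings → $7.88.
lentils only: max(135/45, 1247/354) = 3.523 servings → $2.99.
oats + quinoa with both targets exact would need a negative amount; discard.
oats + banana with both tight: 2.144 servings and 1.779 servings → $1.80.
oats + lentils: the both-tight solution has a negative serving — not a feasible corner.
quinoa + banana with both tight: 4.416 servings and 0.4192 servings → $5.89.
quinoa + lentils: the both-tight solution has a negative serving — not a feasible corner.
banana + lentils with both tight: 0.4294 servings and 2.943 servings → $2.65.
Cheapest feasible corner: $1.80.

$1.80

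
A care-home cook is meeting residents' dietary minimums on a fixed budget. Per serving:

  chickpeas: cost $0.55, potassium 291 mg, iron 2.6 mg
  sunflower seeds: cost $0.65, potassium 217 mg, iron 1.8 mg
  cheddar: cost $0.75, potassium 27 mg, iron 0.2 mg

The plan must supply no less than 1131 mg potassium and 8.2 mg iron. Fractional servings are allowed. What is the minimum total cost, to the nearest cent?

$2.14

chickpeas only: max(1131/291, 8.2/2.6) = 3.887 servings → $2.14.
sunflower seeds only: max(1131/217, 8.2/1.8) = 5.212 servings → $3.39.
cheddar only: max(1131/27, 8.2/0.2) = 41.89 servings → $31.42.
chickpeas + sunflower seeds: the both-tight solution has a negative serving — not a feasible corner.
chickpeas + cheddar: the both-tight solution has a negative serving — not a feasible corner.
sunflower seeds + cheddar: the both-tight solution has a negative serving — not a feasible corner.
Cheapest feasible corner: $2.14.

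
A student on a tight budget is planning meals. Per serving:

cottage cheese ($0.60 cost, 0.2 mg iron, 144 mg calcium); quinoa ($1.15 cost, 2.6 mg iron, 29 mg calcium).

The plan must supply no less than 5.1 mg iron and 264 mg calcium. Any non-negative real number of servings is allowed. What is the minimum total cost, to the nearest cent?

$3.00

cottage cheese only: max(5.1/0.2, 264/144) = 25.5 servings → $15.30.
quinoa only: max(5.1/2.6, 264/29) = 9.103 servings → $10.47.
cottage cheese + quinoa with both tight: 1.461 servings and 1.849 servings → $3.00.
The minimum over all feasible corners is $3.00.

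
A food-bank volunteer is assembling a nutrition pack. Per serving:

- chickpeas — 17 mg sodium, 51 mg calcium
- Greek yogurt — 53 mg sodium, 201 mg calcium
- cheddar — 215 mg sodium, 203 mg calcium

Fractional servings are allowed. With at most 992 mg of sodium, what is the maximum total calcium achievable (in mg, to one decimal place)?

3762.1 mg

Calcium per mg sodium: Greek yogurt 3.792, chickpeas 3, cheddar 0.9442.
With no serving limits, spend the whole sodium allowance on Greek yogurt: 992 mg / 53 mg × 201 mg = 3762.1 mg.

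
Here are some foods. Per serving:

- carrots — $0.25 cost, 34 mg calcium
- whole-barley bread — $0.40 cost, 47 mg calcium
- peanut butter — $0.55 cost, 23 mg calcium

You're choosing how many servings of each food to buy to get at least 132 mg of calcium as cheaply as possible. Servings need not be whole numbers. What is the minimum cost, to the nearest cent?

Cost per mg of calcium: carrots $0.0074, whole-barley bread $0.0085, peanut butter $0.0239.
With no serving limits, use only carrots: 132 mg / 34 mg = 3.882 servings × $0.25 = $0.97.

$0.97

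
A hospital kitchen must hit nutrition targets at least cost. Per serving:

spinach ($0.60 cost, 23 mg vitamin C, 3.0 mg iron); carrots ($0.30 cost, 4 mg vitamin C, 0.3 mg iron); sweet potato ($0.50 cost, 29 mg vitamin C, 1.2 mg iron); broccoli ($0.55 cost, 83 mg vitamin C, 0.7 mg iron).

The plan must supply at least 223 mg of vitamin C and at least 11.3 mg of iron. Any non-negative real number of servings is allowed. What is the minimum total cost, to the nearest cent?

$2.98

Compare the cost at each extreme point of the feasible region.
spinach only: max(223/23, 11.3/3.0) = 9.696 servings → $5.82.
carrots only: max(223/4, 11.3/0.3) = 55.75 servings → $16.73.
sweet potato only: max(223/29, 11.3/1.2) = 9.417 servings → $4.71.
broccoli only: max(223/83, 11.3/0.7) = 16.14 servings → $8.88.
spinach + carrots: intersection lies outside the first quadrant.
spinach + sweet potato with both tight: 1.012 servings and 6.887 servings → $4.05.
spinach + broccoli with both tight: 3.357 servings and 1.757 servings → $2.98.
carrots + sweet potato with both tight: 15.41 servings and 5.564 servings → $7.41.
carrots + broccoli with both tight: 35.38 servings and 0.9819 servings → $11.15.
sweet potato + broccoli with both targets exact would need a negative amount; discard.
Cheapest feasible corner: $2.98.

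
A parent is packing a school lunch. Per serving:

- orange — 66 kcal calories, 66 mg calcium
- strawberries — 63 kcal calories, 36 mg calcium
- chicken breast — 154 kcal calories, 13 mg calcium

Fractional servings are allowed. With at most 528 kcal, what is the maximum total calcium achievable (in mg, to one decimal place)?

528.0 mg

Calcium per kcal: orange 1, strawberries 0.5714, chicken breast 0.08442.
With no serving limits, spend the whole calories allowance on orange: 528 kcal / 66 kcal × 66 mg = 528.0 mg.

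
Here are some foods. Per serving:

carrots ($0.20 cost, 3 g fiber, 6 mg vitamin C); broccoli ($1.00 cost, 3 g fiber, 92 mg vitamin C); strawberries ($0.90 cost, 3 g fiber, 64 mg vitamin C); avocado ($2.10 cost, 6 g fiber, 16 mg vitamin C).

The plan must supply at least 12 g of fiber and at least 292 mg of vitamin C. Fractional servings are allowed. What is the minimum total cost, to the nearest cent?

An LP optimum is at a vertex; with two nutrient constraints at most two foods are used. Check each candidate.
carrots only: max(12/3, 292/6) = 48.67 servings → $9.73.
broccoli only: max(12/3, 292/92) = 4 servings → $4.00.
strawberries only: max(12/3, 292/64) = 4.562 servings → $4.11.
avocado only: max(12/6, 292/16) = 18.25 servings → $38.33.
carrots + broccoli with both tight: 0.8837 servings and 3.116 servings → $3.29.
carrots + strawberries: intersection lies outside the first quadrant.
carrots + avocado: the both-tight solution has a negative serving — not a feasible corner.
broccoli + strawberries with both tight: 1.286 servings and 2.714 servings → $3.73.
broccoli + avocado with both tight: 3.095 servings and 0.4524 servings → $4.05.
strawberries + avocado with both targets exact would need a negative amount; discard.
Cheapest feasible corner: $3.29.

$3.29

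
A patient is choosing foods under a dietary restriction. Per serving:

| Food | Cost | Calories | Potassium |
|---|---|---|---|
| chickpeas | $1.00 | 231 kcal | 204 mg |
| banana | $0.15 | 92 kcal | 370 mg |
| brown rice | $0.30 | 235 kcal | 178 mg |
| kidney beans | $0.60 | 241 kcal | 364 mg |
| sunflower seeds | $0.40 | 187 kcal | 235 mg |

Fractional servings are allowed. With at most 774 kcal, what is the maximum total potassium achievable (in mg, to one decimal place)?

Potassium per kcal: banana 4.022, kidney beans 1.51, sunflower seeds 1.257, chickpeas 0.8831, brown rice 0.7574.
With no serving limits, spend the whole calories allowance on banana: 774 kcal / 92 kcal × 370 mg = 3112.8 mg.

3112.8 mg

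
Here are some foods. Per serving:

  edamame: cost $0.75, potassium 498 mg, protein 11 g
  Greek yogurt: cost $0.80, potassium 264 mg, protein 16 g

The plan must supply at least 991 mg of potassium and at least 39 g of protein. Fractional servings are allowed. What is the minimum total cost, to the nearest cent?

Compare the cost at each extreme point of the feasible region.
edamame only: max(991/498, 39/11) = 3.545 servings → $2.66.
Greek yogurt only: max(991/264, 39/16) = 3.754 servings → $3.00.
edamame + Greek yogurt with both tight: 1.098 servings and 1.683 servings → $2.17.
So the least-cost plan costs $2.17.

$2.17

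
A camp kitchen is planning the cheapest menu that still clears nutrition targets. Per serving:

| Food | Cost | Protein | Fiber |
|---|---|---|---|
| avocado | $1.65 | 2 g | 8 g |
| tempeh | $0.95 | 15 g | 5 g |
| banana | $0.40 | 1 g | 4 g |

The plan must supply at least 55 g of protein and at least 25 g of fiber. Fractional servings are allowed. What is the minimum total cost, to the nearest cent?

A basic optimal solution has at most two foods positive. Try each food alone and each pair with both targets met exactly.
avocado only: max(55/2, 25/8) = 27.5 servings → $45.38.
tempeh only: max(55/15, 25/5) = 5 servings → $4.75.
banana only: max(55/1, 25/4) = 55 servings → $22.00.
avocado + tempeh with both tight: 0.9091 servings and 3.545 servings → $4.87.
avocado + banana (both tight): parallel constraints — no distinct corner.
tempeh + banana with both tight: 3.545 servings and 1.818 servings → $4.10.
Cheapest feasible corner: $4.10.

$4.10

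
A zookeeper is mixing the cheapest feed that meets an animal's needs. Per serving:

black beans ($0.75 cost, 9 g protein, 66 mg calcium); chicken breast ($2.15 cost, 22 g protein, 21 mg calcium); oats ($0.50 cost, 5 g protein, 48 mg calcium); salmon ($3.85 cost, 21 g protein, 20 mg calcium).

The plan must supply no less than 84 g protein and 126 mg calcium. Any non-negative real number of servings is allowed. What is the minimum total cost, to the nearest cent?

$7.00

This is a tiny linear program; its minimum lies at a vertex of the feasible set. List the vertices and price them.
black beans only: max(84/9, 126/66) = 9.333 servings → $7.00.
chicken breast only: max(84/22, 126/21) = 6 servings → $12.90.
oats only: max(84/5, 126/48) = 16.8 servings → $8.40.
salmon only: max(84/21, 126/20) = 6.3 servings → $24.25.
black beans + chicken breast with both tight: 0.7981 servings and 3.492 servings → $8.11.
black beans + oats: intersection lies outside the first quadrant.
black beans + salmon with both tight: 0.801 servings and 3.657 servings → $14.68.
chicken breast + oats with both tight: 3.577 servings and 1.06 servings → $8.22.
chicken breast + salmon: intersection lies outside the first quadrant.
oats + salmon with both tight: 1.064 servings and 3.747 servings → $14.96.
The minimum over all feasible corners is $7.00.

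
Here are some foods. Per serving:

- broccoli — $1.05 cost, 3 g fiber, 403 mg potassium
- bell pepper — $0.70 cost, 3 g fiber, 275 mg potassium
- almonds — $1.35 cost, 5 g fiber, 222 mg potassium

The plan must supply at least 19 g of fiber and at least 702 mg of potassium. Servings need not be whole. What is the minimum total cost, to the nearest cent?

At the optimum either one food covers both requirements or two foods hit both targets exactly; no other combination can be cheaper.
broccoli only: max(19/3, 702/403) = 6.333 servings → $6.65.
bell pepper only: max(19/3, 702/275) = 6.333 servings → $4.43.
almonds only: max(19/5, 702/222) = 3.8 servings → $5.13.
broccoli + bell pepper: the both-tight solution has a negative serving — not a feasible corner.
broccoli + almonds: the both-tight solution has a negative serving — not a feasible corner.
bell pepper + almonds: the both-tight solution has a negative serving — not a feasible corner.
So the least-cost plan costs $4.43.

$4.43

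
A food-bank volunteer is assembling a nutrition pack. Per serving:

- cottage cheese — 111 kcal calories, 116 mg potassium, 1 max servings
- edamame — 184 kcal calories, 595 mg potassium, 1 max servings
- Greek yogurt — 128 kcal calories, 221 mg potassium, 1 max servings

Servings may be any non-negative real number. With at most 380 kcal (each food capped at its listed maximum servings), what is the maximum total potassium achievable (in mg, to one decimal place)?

Potassium per kcal: edamame 3.234, Greek yogurt 1.727, cottage cheese 1.045.
Take 1 serving of edamame: uses 184 kcal, +595.0 mg potassium (running total 595.0 mg).
Take 1 serving of Greek yogurt: uses 128 kcal, +221.0 mg potassium (running total 816.0 mg).
Take 0.6126 servings of cottage cheese: uses 68 kcal, +71.1 mg potassium (running total 887.1 mg).
Filling greedily by potassium-per-kcal is optimal for one linear limit, giving 887.1 mg.

887.1 mg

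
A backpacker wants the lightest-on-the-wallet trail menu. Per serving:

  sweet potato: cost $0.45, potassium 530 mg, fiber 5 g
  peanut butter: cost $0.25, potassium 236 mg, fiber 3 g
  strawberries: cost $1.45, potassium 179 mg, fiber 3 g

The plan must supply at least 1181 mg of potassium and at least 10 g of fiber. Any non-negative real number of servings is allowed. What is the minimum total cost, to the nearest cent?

Two binding constraints pin down two serving amounts, so the optimal mix uses at most two foods. The candidates are each food alone (scaled to the tighter of potassium/fiber) and each pair with both constraints tight.
sweet potato only: max(1181/530, 10/5) = 2.228 servings → $1.00.
peanut butter only: max(1181/236, 10/3) = 5.004 servings → $1.25.
strawberries only: max(1181/179, 10/3) = 6.598 servings → $9.57.
sweet potato + peanut butter: intersection lies outside the first quadrant.
sweet potato + strawberries with both targets exact would need a negative amount; discard.
peanut butter + strawberries: the both-tight solution has a negative serving — not a feasible corner.
So the least-cost plan costs $1.00.

$1.00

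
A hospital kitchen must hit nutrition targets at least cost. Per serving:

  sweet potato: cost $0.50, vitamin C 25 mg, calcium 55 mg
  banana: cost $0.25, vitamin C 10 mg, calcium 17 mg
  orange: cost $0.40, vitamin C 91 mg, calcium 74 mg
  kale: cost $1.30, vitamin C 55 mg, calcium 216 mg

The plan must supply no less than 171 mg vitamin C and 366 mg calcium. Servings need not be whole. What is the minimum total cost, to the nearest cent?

sweet potato only: max(171/25, 366/55) = 6.84 servings → $3.42.
banana only: max(171/10, 366/17) = 21.53 servings → $5.38.
orange only: max(171/91, 366/74) = 4.946 servings → $1.98.
kale only: max(171/55, 366/216) = 3.109 servings → $4.04.
sweet potato + banana with both tight: 6.024 servings and 2.04 servings → $3.52.
sweet potato + orange with both tight: 6.546 servings and 0.08082 servings → $3.31.
sweet potato + kale with both targets exact would need a negative amount; discard.
banana + orange with both targets exact would need a negative amount; discard.
banana + kale with both tight: 13.72 servings and 0.6147 servings → $4.23.
orange + kale with both tight: 1.078 servings and 1.325 servings → $2.15.
Cheapest feasible corner: $1.98.

$1.98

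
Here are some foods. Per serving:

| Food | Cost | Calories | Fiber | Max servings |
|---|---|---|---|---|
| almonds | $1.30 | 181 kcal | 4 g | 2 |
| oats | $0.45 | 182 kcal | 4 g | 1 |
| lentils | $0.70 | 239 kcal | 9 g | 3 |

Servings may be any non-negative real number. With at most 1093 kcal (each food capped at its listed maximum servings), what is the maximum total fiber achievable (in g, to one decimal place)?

Fiber per kcal: lentils 0.03766, almonds 0.0221, oats 0.02198.
Take 3 servings of lentils: uses 717 kcal, +27.0 g fiber (running total 27.0 g).
Take 2 servings of almonds: uses 362 kcal, +8.0 g fiber (running total 35.0 g).
Take 0.07692 servings of oats: uses 14 kcal, +0.3 g fiber (running total 35.3 g).
Greedy by best ratio exhausts the calories allowance optimally: 35.3 g.

35.3 g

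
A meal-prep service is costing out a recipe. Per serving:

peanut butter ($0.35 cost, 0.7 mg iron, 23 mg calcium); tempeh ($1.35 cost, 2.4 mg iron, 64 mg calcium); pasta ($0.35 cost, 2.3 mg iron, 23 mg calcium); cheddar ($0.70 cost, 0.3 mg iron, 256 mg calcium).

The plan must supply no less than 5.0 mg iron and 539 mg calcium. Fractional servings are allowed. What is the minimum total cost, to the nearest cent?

For a min-cost LP with two ≥-constraints, a basic feasible solution has at most two positive variables.
peanut butter only: max(5.0/0.7, 539/23) = 23.43 servings → $8.20.
tempeh only: max(5.0/2.4, 539/64) = 8.422 servings → $11.37.
pasta only: max(5.0/2.3, 539/23) = 23.43 servings → $8.20.
cheddar only: max(5.0/0.3, 539/256) = 16.67 servings → $11.67.
peanut butter + tempeh: the both-tight solution has a negative serving — not a feasible corner.
peanut butter + pasta: the both-tight solution has a negative serving — not a feasible corner.
peanut butter + cheddar with both tight: 6.49 servings and 1.522 servings → $3.34.
tempeh + pasta: the both-tight solution has a negative serving — not a feasible corner.
tempeh + cheddar with both tight: 1.879 servings and 1.636 servings → $3.68.
pasta + cheddar with both tight: 1.922 servings and 1.933 servings → $2.03.
The minimum over all feasible corners is $2.03.

$2.03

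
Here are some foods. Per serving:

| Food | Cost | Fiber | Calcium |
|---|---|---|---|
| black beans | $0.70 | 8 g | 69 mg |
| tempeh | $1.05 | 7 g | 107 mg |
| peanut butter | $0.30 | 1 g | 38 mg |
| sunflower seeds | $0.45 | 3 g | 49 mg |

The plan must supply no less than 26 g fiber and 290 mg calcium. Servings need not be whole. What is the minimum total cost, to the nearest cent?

$2.75

A basic optimal solution has at most two foods positive. Try each food alone and each pair with both targets met exactly.
black beans only: max(26/8, 290/69) = 4.203 servings → $2.94.
tempeh only: max(26/7, 290/107) = 3.714 servings → $3.90.
peanut butter only: max(26/1, 290/38) = 26 servings → $7.80.
sunflower seeds only: max(26/3, 290/49) = 8.667 servings → $3.90.
black beans + tempeh with both tight: 2.016 servings and 1.41 servings → $2.89.
black beans + peanut butter with both tight: 2.97 servings and 2.238 servings → $2.75.
black beans + sunflower seeds with both tight: 2.184 servings and 2.843 servings → $2.81.
tempeh + peanut butter with both targets exact would need a negative amount; discard.
tempeh + sunflower seeds: the both-tight solution has a negative serving — not a feasible corner.
peanut butter + sunflower seeds with both targets exact would need a negative amount; discard.
So the least-cost plan costs $2.75.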